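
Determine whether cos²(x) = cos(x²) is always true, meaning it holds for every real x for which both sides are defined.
No, this is NOT an identity.

Claim: cos²(x) = cos(x²).
Test a specific point where both sides are defined: x = π/2.
LHS = cos²(x) ≈ 0.0000
RHS = cos(x²) ≈ -0.7812
Since 0.0000 ≠ -0.7812, the equation fails at this point, so it cannot hold for every real x for which both sides are defined.
cos²(x) means (cos x)², squaring the output; cos(x²) squares the input. These are different functions.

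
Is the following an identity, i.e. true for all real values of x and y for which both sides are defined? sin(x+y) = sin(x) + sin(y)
Claim: sin(x+y) = sin(x) + sin(y).
Test a specific point where both sides are defined: x = 2π/3, y = -π/6.
LHS = sin(x+y) ≈ 1.0000
RHS = sin(x) + sin(y) ≈ 0.3660
Since 1.0000 ≠ 0.3660, the equation fails at this point, so it cannot hold for all real values of x and y for which both sides are defined.
The correct expansion is sin(x+y) = sin(x)cos(y) + cos(x)sin(y); sine is not additive.

Conclusion: No, this is NOT an identity.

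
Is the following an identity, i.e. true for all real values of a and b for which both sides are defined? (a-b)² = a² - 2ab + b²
Yes, this is an identity.

Claim: (a-b)² = a² - 2ab + b².
Reasoning: Expand: (a-b)² = (a-b)(a-b) = a·a - a·b - b·a + b·b = a² - 2ab + b².
So the two sides agree for all real values of a and b for which both sides are defined.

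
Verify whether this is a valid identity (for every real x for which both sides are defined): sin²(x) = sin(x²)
No, this is NOT an identity.

Claim: sin²(x) = sin(x²).
Test a specific point where both sides are defined: x = π/4.
LHS = sin²(x) ≈ 0.5000
RHS = sin(x²) ≈ 0.5785
Since 0.5000 ≠ 0.5785, the equation fails at this point, so it cannot hold for every real x for which both sides are defined.
sin²(x) means (sin x)², squaring the output; sin(x²) squares the input. These are different functions.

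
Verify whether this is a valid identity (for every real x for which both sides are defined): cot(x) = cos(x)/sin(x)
Claim: cot(x) = cos(x)/sin(x).
Reasoning: cot(x) is defined as 1/tan(x) = 1/(sin(x)/cos(x)) = cos(x)/sin(x), wherever sin(x) ≠ 0.
So the two sides agree for every real x for which both sides are defined.

Conclusion: Yes, this is an identity.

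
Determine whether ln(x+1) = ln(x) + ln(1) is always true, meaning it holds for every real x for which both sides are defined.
No, this is NOT an identity.

Claim: ln(x+1) = ln(x) + ln(1).
Test a specific point where both sides are defined: x = 2.
LHS = ln(x+1) ≈ 1.0986
RHS = ln(x) + ln(1) ≈ 0.6931
Since 1.0986 ≠ 0.6931, the equation fails at this point, so it cannot hold for every real x for which both sides are defined.
ln(1) = 0, so the right side is just ln(x), which differs from ln(x+1).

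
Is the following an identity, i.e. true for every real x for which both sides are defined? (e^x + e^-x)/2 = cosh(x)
Claim: (e^x + e^-x)/2 = cosh(x).
Reasoning: This is exactly the definition of the hyperbolic cosine: cosh(x) := (e^x + e^-x)/2.
So the two sides agree for every real x for which both sides are defined.

Conclusion: Yes, this is an identity.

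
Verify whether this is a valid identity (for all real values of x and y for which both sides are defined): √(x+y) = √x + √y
Claim: √(x+y) = √x + √y.
Test a specific point where both sides are defined: x = 3, y = 5.
LHS = √(x+y) ≈ 2.8284
RHS = √x + √y ≈ 3.9681
Since 2.8284 ≠ 3.9681, the equation fails at this point, so it cannot hold for all real values of x and y for which both sides are defined.
Squaring the right side gives x + 2√(xy) + y, not x + y.

Conclusion: No, this is NOT an identity.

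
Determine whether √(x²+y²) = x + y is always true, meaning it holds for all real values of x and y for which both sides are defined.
Claim: √(x²+y²) = x + y.
Test a specific point where both sides are defined: x = 1/2, y = 3.
LHS = √(x²+y²) ≈ 3.0414
RHS = x + y ≈ 3.5000
Since 3.0414 ≠ 3.5000, the equation fails at this point, so it cannot hold for all real values of x and y for which both sides are defined.
(x+y)² = x² + 2xy + y², not x² + y², so the square root does not split this way.

Conclusion: No, this is NOT an identity.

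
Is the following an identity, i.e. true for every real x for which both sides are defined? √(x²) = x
No, this is NOT an identity.

Claim: √(x²) = x.
Test a specific point where both sides are defined: x = -1.
LHS = √(x²) ≈ 1.0000
RHS = x ≈ -1.0000
Since 1.0000 ≠ -1.0000, the equation fails at this point, so it cannot hold for every real x for which both sides are defined.
√(x²) = |x|, which differs from x whenever x < 0 (both sides are defined for every real x).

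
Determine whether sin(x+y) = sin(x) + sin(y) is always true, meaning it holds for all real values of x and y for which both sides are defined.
No, this is NOT an identity.

Claim: sin(x+y) = sin(x) + sin(y).
Test a specific point where both sides are defined: x = -π/4, y = -π/2.
LHS = sin(x+y) ≈ -0.7071
RHS = sin(x) + sin(y) ≈ -1.7071
Since -0.7071 ≠ -1.7071, the equation fails at this point, so it cannot hold for all real values of x and y for which both sides are defined.
The correct expansion is sin(x+y) = sin(x)cos(y) + cos(x)sin(y); sine is not additive.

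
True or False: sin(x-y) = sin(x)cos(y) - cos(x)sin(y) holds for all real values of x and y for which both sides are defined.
Claim: sin(x-y) = sin(x)cos(y) - cos(x)sin(y).
Reasoning: Replace y by -y in sin(x+y) = sin(x)cos(y) + cos(x)sin(y) and use cos(-y) = cos(y), sin(-y) = -sin(y): sin(x-y) = sin(x)cos(y) - cos(x)sin(y).
So the two sides agree for all real values of x and y for which both sides are defined.

Conclusion: True.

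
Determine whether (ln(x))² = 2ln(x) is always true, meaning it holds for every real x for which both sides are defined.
Claim: (ln(x))² = 2ln(x).
Test a specific point where both sides are defined: x = 3.
LHS = (ln(x))² ≈ 1.2069
RHS = 2ln(x) ≈ 2.1972
Since 1.2069 ≠ 2.1972, the equation fails at this point, so it cannot hold for every real x for which both sides are defined.
2ln(x) equals ln(x²), which is not the same as (ln x)².

Conclusion: No, this is NOT an identity.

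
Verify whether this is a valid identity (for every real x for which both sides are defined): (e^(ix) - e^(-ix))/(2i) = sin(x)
Yes, this is an identity.

Claim: (e^(ix) - e^(-ix))/(2i) = sin(x).
Reasoning: By Euler's formula e^(ix) = cos(x) + i·sin(x) and e^(-ix) = cos(x) - i·sin(x). Subtracting cancels the cosine terms: e^(ix) - e^(-ix) = 2i·sin(x); divide by 2i.
So the two sides agree for every real x for which both sides are defined.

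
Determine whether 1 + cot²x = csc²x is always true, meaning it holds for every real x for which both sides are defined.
Claim: 1 + cot²x = csc²x.
Reasoning: Start from sin²x + cos²x = 1 and divide every term by sin²x (allowed wherever cot x and csc x are defined): 1 + cot²x = 1/sin²x = csc²x.
So the two sides agree for every real x for which both sides are defined.

Conclusion: Yes, this is an identity.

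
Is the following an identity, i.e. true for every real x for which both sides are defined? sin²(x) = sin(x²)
No, this is NOT an identity.

Claim: sin²(x) = sin(x²).
Test a specific point where both sides are defined: x = -π/6.
LHS = sin²(x) ≈ 0.2500
RHS = sin(x²) ≈ 0.2707
Since 0.2500 ≠ 0.2707, the equation fails at this point, so it cannot hold for every real x for which both sides are defined.
sin²(x) means (sin x)², squaring the output; sin(x²) squares the input. These are different functions.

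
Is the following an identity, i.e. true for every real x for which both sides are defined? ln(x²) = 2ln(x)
Yes, this is an identity.

Claim: ln(x²) = 2ln(x).
Reasoning: The right side requires x > 0. For x > 0, x² = (e^(ln x))² = e^(2ln x), so ln(x²) = 2ln(x). (For x < 0 the right side is undefined, so those values are outside the claim.)
So the two sides agree for every real x for which both sides are defined.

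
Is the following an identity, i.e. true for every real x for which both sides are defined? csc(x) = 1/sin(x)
Claim: csc(x) = 1/sin(x).
Reasoning: csc(x) is by definition the reciprocal of sin(x), wherever sin(x) ≠ 0.
So the two sides agree for every real x for which both sides are defined.

Conclusion: Yes, this is an identity.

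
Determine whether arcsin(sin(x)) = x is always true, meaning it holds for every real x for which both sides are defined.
Claim: arcsin(sin(x)) = x.
Test a specific point where both sides are defined: x = 3π/4.
LHS = arcsin(sin(x)) ≈ 0.7854
RHS = x ≈ 2.3562
Since 0.7854 ≠ 2.3562, the equation fails at this point, so it cannot hold for every real x for which both sides are defined.
arcsin only returns values in [-π/2, π/2], so arcsin(sin(x)) = x holds only for x in that interval, not for all real x.

Conclusion: No, this is NOT an identity.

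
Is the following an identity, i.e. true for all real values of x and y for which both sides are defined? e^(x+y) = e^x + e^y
No, this is NOT an identity.

Claim: e^(x+y) = e^x + e^y.
Test a specific point where both sides are defined: x = 3/2, y = 1.
LHS = e^(x+y) ≈ 12.1825
RHS = e^x + e^y ≈ 7.2000
Since 12.1825 ≠ 7.2000, the equation fails at this point, so it cannot hold for all real values of x and y for which both sides are defined.
The correct rule is e^(x+y) = e^x · e^y (a product, not a sum).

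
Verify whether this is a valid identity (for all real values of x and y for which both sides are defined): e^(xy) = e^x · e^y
No, this is NOT an identity.

Claim: e^(xy) = e^x · e^y.
Test a specific point where both sides are defined: x = -1, y = -3.
LHS = e^(xy) ≈ 20.0855
RHS = e^x · e^y ≈ 0.0183
Since 20.0855 ≠ 0.0183, the equation fails at this point, so it cannot hold for all real values of x and y for which both sides are defined.
e^x · e^y = e^(x+y), not e^(xy).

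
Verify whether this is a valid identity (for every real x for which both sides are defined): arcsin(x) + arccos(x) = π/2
Claim: arcsin(x) + arccos(x) = π/2.
Reasoning: Both sides are defined for -1 ≤ x ≤ 1. Let θ = arcsin(x), so sin θ = x and θ ∈ [-π/2, π/2]. Then cos(π/2 - θ) = sin θ = x and π/2 - θ ∈ [0, π], which is exactly the range of arccos, so arccos(x) = π/2 - θ. Adding: arcsin(x) + arccos(x) = θ + (π/2 - θ) = π/2.
So the two sides agree for every real x for which both sides are defined.

Conclusion: Yes, this is an identity.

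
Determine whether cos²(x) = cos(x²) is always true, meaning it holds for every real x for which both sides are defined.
Claim: cos²(x) = cos(x²).
Test a specific point where both sides are defined: x = π/3.
LHS = cos²(x) ≈ 0.2500
RHS = cos(x²) ≈ 0.4566
Since 0.2500 ≠ 0.4566, the equation fails at this point, so it cannot hold for every real x for which both sides are defined.
cos²(x) means (cos x)², squaring the output; cos(x²) squares the input. These are different functions.

Conclusion: No, this is NOT an identity.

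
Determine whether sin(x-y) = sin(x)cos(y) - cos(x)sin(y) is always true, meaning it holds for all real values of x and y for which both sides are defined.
Claim: sin(x-y) = sin(x)cos(y) - cos(x)sin(y).
Reasoning: Replace y by -y in sin(x+y) = sin(x)cos(y) + cos(x)sin(y) and use cos(-y) = cos(y), sin(-y) = -sin(y): sin(x-y) = sin(x)cos(y) - cos(x)sin(y).
So the two sides agree for all real values of x and y for which both sides are defined.

Conclusion: Yes, this is an identity.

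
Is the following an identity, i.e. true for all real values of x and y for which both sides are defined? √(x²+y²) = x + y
Claim: √(x²+y²) = x + y.
Test a specific point where both sides are defined: x = -3, y = -1.
LHS = √(x²+y²) ≈ 3.1623
RHS = x + y ≈ -4.0000
Since 3.1623 ≠ -4.0000, the equation fails at this point, so it cannot hold for all real values of x and y for which both sides are defined.
(x+y)² = x² + 2xy + y², not x² + y², so the square root does not split this way.

Conclusion: No, this is NOT an identity.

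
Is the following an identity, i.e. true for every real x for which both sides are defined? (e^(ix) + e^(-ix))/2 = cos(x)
Yes, this is an identity.

Claim: (e^(ix) + e^(-ix))/2 = cos(x).
Reasoning: By Euler's formula e^(ix) = cos(x) + i·sin(x) and e^(-ix) = cos(x) - i·sin(x). Adding cancels the sine terms: e^(ix) + e^(-ix) = 2cos(x); divide by 2.
So the two sides agree for every real x for which both sides are defined.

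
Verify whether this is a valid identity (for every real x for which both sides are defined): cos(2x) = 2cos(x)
Claim: cos(2x) = 2cos(x).
Test a specific point where both sides are defined: x = -π/2.
LHS = cos(2x) ≈ -1.0000
RHS = 2cos(x) ≈ 0.0000
Since -1.0000 ≠ 0.0000, the equation fails at this point, so it cannot hold for every real x for which both sides are defined.
The correct double-angle formula is cos(2x) = cos²x - sin²x.

Conclusion: No, this is NOT an identity.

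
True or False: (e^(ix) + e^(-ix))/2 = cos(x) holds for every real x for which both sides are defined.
True.

Claim: (e^(ix) + e^(-ix))/2 = cos(x).
Reasoning: By Euler's formula e^(ix) = cos(x) + i·sin(x) and e^(-ix) = cos(x) - i·sin(x). Adding cancels the sine terms: e^(ix) + e^(-ix) = 2cos(x); divide by 2.
So the two sides agree for every real x for which both sides are defined.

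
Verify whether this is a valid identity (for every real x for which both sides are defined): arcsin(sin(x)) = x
Claim: arcsin(sin(x)) = x.
Test a specific point where both sides are defined: x = 3π/4.
LHS = arcsin(sin(x)) ≈ 0.7854
RHS = x ≈ 2.3562
Since 0.7854 ≠ 2.3562, the equation fails at this point, so it cannot hold for every real x for which both sides are defined.
arcsin only returns values in [-π/2, π/2], so arcsin(sin(x)) = x holds only for x in that interval, not for all real x.

Conclusion: No, this is NOT an identity.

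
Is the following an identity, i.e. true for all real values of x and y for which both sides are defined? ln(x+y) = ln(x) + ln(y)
Claim: ln(x+y) = ln(x) + ln(y).
Test a specific point where both sides are defined: x = 1/2, y = 4.
LHS = ln(x+y) ≈ 1.5041
RHS = ln(x) + ln(y) ≈ 0.6931
Since 1.5041 ≠ 0.6931, the equation fails at this point, so it cannot hold for all real values of x and y for which both sides are defined.
ln(x) + ln(y) = ln(xy), not ln(x+y).

Conclusion: No, this is NOT an identity.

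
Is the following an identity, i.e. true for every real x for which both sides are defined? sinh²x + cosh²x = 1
No, this is NOT an identity.

Claim: sinh²x + cosh²x = 1.
Test a specific point where both sides are defined: x = 4.
LHS = sinh²x + cosh²x ≈ 1490.4792
RHS = 1 ≈ 1.0000
Since 1490.4792 ≠ 1.0000, the equation fails at this point, so it cannot hold for every real x for which both sides are defined.
The correct hyperbolic identity is cosh²x - sinh²x = 1 (a difference); the sum sinh²x + cosh²x equals cosh(2x).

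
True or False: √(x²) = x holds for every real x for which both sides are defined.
Claim: √(x²) = x.
Test a specific point where both sides are defined: x = -1.
LHS = √(x²) ≈ 1.0000
RHS = x ≈ -1.0000
Since 1.0000 ≠ -1.0000, the equation fails at this point, so it cannot hold for every real x for which both sides are defined.
√(x²) = |x|, which differs from x whenever x < 0 (both sides are defined for every real x).

Conclusion: False.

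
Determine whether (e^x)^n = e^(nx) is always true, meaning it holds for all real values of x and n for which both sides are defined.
Claim: (e^x)^n = e^(nx).
Reasoning: e^x is a positive real number, and for a positive base B and real exponent n, B^n = e^(n·ln B). With B = e^x, ln B = x, so (e^x)^n = e^(n·x).
So the two sides agree for all real values of x and n for which both sides are defined.

Conclusion: Yes, this is an identity.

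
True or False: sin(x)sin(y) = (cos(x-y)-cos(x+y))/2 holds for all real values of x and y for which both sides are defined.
Claim: sin(x)sin(y) = (cos(x-y)-cos(x+y))/2.
Reasoning: cos(x-y) = cos(x)cos(y) + sin(x)sin(y) and cos(x+y) = cos(x)cos(y) - sin(x)sin(y). Subtracting, cos(x-y) - cos(x+y) = 2sin(x)sin(y); divide by 2.
So the two sides agree for all real values of x and y for which both sides are defined.

Conclusion: True.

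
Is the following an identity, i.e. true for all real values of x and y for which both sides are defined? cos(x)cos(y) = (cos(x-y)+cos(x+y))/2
Yes, this is an identity.

Claim: cos(x)cos(y) = (cos(x-y)+cos(x+y))/2.
Reasoning: cos(x-y) = cos(x)cos(y) + sin(x)sin(y) and cos(x+y) = cos(x)cos(y) - sin(x)sin(y). Adding, cos(x-y) + cos(x+y) = 2cos(x)cos(y); divide by 2.
So the two sides agree for all real values of x and y for which both sides are defined.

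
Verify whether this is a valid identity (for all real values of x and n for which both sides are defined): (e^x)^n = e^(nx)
Yes, this is an identity.

Claim: (e^x)^n = e^(nx).
Reasoning: e^x is a positive real number, and for a positive base B and real exponent n, B^n = e^(n·ln B). With B = e^x, ln B = x, so (e^x)^n = e^(n·x).
So the two sides agree for all real values of x and n for which both sides are defined.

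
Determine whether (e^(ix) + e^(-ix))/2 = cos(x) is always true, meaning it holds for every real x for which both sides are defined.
Claim: (e^(ix) + e^(-ix))/2 = cos(x).
Reasoning: By Euler's formula e^(ix) = cos(x) + i·sin(x) and e^(-ix) = cos(x) - i·sin(x). Adding cancels the sine terms: e^(ix) + e^(-ix) = 2cos(x); divide by 2.
So the two sides agree for every real x for which both sides are defined.

Conclusion: Yes, this is an identity.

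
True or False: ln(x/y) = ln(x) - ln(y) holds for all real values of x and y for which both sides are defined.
Claim: ln(x/y) = ln(x) - ln(y).
Reasoning: Both sides are simultaneously defined only when x, y > 0. Write x = e^p, y = e^q. Then x/y = e^(p-q), so ln(x/y) = p - q = ln(x) - ln(y).
So the two sides agree for all real values of x and y for which both sides are defined.

Conclusion: True.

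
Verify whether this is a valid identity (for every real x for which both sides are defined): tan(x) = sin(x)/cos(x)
Yes, this is an identity.

Claim: tan(x) = sin(x)/cos(x).
Reasoning: For an angle x whose terminal point on the unit circle is (cos x, sin x), tan(x) is defined as the ratio (second coordinate)/(first coordinate) = sin(x)/cos(x), wherever cos(x) ≠ 0.
So the two sides agree for every real x for which both sides are defined.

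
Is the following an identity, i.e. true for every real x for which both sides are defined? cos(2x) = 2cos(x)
No, this is NOT an identity.

Claim: cos(2x) = 2cos(x).
Test a specific point where both sides are defined: x = π/2.
LHS = cos(2x) ≈ -1.0000
RHS = 2cos(x) ≈ 0.0000
Since -1.0000 ≠ 0.0000, the equation fails at this point, so it cannot hold for every real x for which both sides are defined.
The correct double-angle formula is cos(2x) = cos²x - sin²x.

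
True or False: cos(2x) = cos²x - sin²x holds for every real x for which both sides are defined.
Claim: cos(2x) = cos²x - sin²x.
Reasoning: Put y = x in the addition formula cos(x+y) = cos(x)cos(y) - sin(x)sin(y): cos(2x) = cos²x - sin²x.
So the two sides agree for every real x for which both sides are defined.

Conclusion: True.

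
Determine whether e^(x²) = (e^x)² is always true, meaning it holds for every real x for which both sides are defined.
Claim: e^(x²) = (e^x)².
Test a specific point where both sides are defined: x = -2.
LHS = e^(x²) ≈ 54.5982
RHS = (e^x)² ≈ 0.0183
Since 54.5982 ≠ 0.0183, the equation fails at this point, so it cannot hold for every real x for which both sides are defined.
(e^x)² = e^(2x), and 2x ≠ x² in general.

Conclusion: No, this is NOT an identity.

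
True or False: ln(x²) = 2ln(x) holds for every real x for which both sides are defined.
True.

Claim: ln(x²) = 2ln(x).
Reasoning: The right side requires x > 0. For x > 0, x² = (e^(ln x))² = e^(2ln x), so ln(x²) = 2ln(x). (For x < 0 the right side is undefined, so those values are outside the claim.)
So the two sides agree for every real x for which both sides are defined.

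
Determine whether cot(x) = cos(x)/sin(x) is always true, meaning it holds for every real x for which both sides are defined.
Claim: cot(x) = cos(x)/sin(x).
Reasoning: cot(x) is defined as 1/tan(x) = 1/(sin(x)/cos(x)) = cos(x)/sin(x), wherever sin(x) ≠ 0.
So the two sides agree for every real x for which both sides are defined.

Conclusion: Yes, this is an identity.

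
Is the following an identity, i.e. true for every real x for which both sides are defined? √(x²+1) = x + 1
No, this is NOT an identity.

Claim: √(x²+1) = x + 1.
Test a specific point where both sides are defined: x = 5.
LHS = √(x²+1) ≈ 5.0990
RHS = x + 1 ≈ 6.0000
Since 5.0990 ≠ 6.0000, the equation fails at this point, so it cannot hold for every real x for which both sides are defined.
(x+1)² = x² + 2x + 1 ≠ x² + 1 unless x = 0.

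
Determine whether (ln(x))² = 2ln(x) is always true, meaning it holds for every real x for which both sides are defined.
Claim: (ln(x))² = 2ln(x).
Test a specific point where both sides are defined: x = 5.
LHS = (ln(x))² ≈ 2.5903
RHS = 2ln(x) ≈ 3.2189
Since 2.5903 ≠ 3.2189, the equation fails at this point, so it cannot hold for every real x for which both sides are defined.
2ln(x) equals ln(x²), which is not the same as (ln x)².

Conclusion: No, this is NOT an identity.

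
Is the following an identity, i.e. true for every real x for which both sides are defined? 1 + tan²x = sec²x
Claim: 1 + tan²x = sec²x.
Reasoning: Start from sin²x + cos²x = 1 and divide every term by cos²x (allowed wherever tan x and sec x are defined): tan²x + 1 = 1/cos²x = sec²x.
So the two sides agree for every real x for which both sides are defined.

Conclusion: Yes, this is an identity.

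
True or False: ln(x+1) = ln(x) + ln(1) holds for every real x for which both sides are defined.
False.

Claim: ln(x+1) = ln(x) + ln(1).
Test a specific point where both sides are defined: x = 5.
LHS = ln(x+1) ≈ 1.7918
RHS = ln(x) + ln(1) ≈ 1.6094
Since 1.7918 ≠ 1.6094, the equation fails at this point, so it cannot hold for every real x for which both sides are defined.
ln(1) = 0, so the right side is just ln(x), which differs from ln(x+1).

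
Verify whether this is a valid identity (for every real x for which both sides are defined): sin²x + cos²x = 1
Yes, this is an identity.

Claim: sin²x + cos²x = 1.
Reasoning: The point (cos x, sin x) lies on the unit circle X² + Y² = 1, so cos²x + sin²x = 1 for every real x.
So the two sides agree for every real x for which both sides are defined.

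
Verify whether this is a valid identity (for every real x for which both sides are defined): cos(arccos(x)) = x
Claim: cos(arccos(x)) = x.
Reasoning: For -1 ≤ x ≤ 1 (where arccos is defined), arccos(x) is by definition an angle whose cosine equals x. Taking the cosine of that angle returns x. (Note the other order, arccos(cos x) = x, is NOT an identity.)
So the two sides agree for every real x for which both sides are defined.

Conclusion: Yes, this is an identity.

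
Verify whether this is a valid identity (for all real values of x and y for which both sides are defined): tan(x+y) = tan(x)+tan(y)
Claim: tan(x+y) = tan(x)+tan(y).
Test a specific point where both sides are defined: x = π/4, y = 2π/3.
LHS = tan(x+y) ≈ -0.2679
RHS = tan(x)+tan(y) ≈ -0.7321
Since -0.2679 ≠ -0.7321, the equation fails at this point, so it cannot hold for all real values of x and y for which both sides are defined.
The correct formula is tan(x+y) = (tan(x) + tan(y))/(1 - tan(x)tan(y)).

Conclusion: No, this is NOT an identity.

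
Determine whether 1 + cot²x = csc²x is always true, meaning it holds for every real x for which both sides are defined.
Yes, this is an identity.

Claim: 1 + cot²x = csc²x.
Reasoning: Start from sin²x + cos²x = 1 and divide every term by sin²x (allowed wherever cot x and csc x are defined): 1 + cot²x = 1/sin²x = csc²x.
So the two sides agree for every real x for which both sides are defined.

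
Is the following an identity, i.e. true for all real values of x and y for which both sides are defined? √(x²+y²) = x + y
No, this is NOT an identity.

Claim: √(x²+y²) = x + y.
Test a specific point where both sides are defined: x = -2, y = -3.
LHS = √(x²+y²) ≈ 3.6056
RHS = x + y ≈ -5.0000
Since 3.6056 ≠ -5.0000, the equation fails at this point, so it cannot hold for all real values of x and y for which both sides are defined.
(x+y)² = x² + 2xy + y², not x² + y², so the square root does not split this way.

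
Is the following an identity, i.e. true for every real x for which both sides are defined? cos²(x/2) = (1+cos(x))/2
Claim: cos²(x/2) = (1+cos(x))/2.
Reasoning: Use cos(2θ) = 2cos²θ - 1 with θ = x/2: cos(x) = 2cos²(x/2) - 1. Solving for cos²(x/2) gives (1 + cos(x))/2.
So the two sides agree for every real x for which both sides are defined.

Conclusion: Yes, this is an identity.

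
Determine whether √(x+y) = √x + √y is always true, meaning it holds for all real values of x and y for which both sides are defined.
No, this is NOT an identity.

Claim: √(x+y) = √x + √y.
Test a specific point where both sides are defined: x = 4, y = 1/2.
LHS = √(x+y) ≈ 2.1213
RHS = √x + √y ≈ 2.7071
Since 2.1213 ≠ 2.7071, the equation fails at this point, so it cannot hold for all real values of x and y for which both sides are defined.
Squaring the right side gives x + 2√(xy) + y, not x + y.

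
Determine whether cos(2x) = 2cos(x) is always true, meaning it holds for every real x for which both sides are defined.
Claim: cos(2x) = 2cos(x).
Test a specific point where both sides are defined: x = 2π/3.
LHS = cos(2x) ≈ -0.5000
RHS = 2cos(x) ≈ -1.0000
Since -0.5000 ≠ -1.0000, the equation fails at this point, so it cannot hold for every real x for which both sides are defined.
The correct double-angle formula is cos(2x) = cos²x - sin²x.

Conclusion: No, this is NOT an identity.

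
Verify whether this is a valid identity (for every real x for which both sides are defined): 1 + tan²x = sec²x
Claim: 1 + tan²x = sec²x.
Reasoning: Start from sin²x + cos²x = 1 and divide every term by cos²x (allowed wherever tan x and sec x are defined): tan²x + 1 = 1/cos²x = sec²x.
So the two sides agree for every real x for which both sides are defined.

Conclusion: Yes, this is an identity.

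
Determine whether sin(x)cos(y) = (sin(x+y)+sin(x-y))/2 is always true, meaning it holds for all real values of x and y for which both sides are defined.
Claim: sin(x)cos(y) = (sin(x+y)+sin(x-y))/2.
Reasoning: sin(x+y) = sin(x)cos(y) + cos(x)sin(y) and sin(x-y) = sin(x)cos(y) - cos(x)sin(y). Adding, sin(x+y) + sin(x-y) = 2sin(x)cos(y); divide by 2.
So the two sides agree for all real values of x and y for which both sides are defined.

Conclusion: Yes, this is an identity.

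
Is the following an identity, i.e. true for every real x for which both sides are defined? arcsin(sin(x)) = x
Claim: arcsin(sin(x)) = x.
Test a specific point where both sides are defined: x = π.
LHS = arcsin(sin(x)) ≈ 0.0000
RHS = x ≈ 3.1416
Since 0.0000 ≠ 3.1416, the equation fails at this point, so it cannot hold for every real x for which both sides are defined.
arcsin only returns values in [-π/2, π/2], so arcsin(sin(x)) = x holds only for x in that interval, not for all real x.

Conclusion: No, this is NOT an identity.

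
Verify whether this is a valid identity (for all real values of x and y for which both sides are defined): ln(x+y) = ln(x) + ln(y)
No, this is NOT an identity.

Claim: ln(x+y) = ln(x) + ln(y).
Test a specific point where both sides are defined: x = 3/2, y = 3/2.
LHS = ln(x+y) ≈ 1.0986
RHS = ln(x) + ln(y) ≈ 0.8109
Since 1.0986 ≠ 0.8109, the equation fails at this point, so it cannot hold for all real values of x and y for which both sides are defined.
ln(x) + ln(y) = ln(xy), not ln(x+y).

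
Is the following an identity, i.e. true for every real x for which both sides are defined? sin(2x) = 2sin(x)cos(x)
Claim: sin(2x) = 2sin(x)cos(x).
Reasoning: Put y = x in the addition formula sin(x+y) = sin(x)cos(y) + cos(x)sin(y): sin(2x) = sin(x)cos(x) + cos(x)sin(x) = 2sin(x)cos(x).
So the two sides agree for every real x for which both sides are defined.

Conclusion: Yes, this is an identity.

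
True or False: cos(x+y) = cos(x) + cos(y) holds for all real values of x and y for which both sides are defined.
False.

Claim: cos(x+y) = cos(x) + cos(y).
Test a specific point where both sides are defined: x = π/6, y = -π/4.
LHS = cos(x+y) ≈ 0.9659
RHS = cos(x) + cos(y) ≈ 1.5731
Since 0.9659 ≠ 1.5731, the equation fails at this point, so it cannot hold for all real values of x and y for which both sides are defined.
The correct expansion is cos(x+y) = cos(x)cos(y) - sin(x)sin(y); cosine is not additive.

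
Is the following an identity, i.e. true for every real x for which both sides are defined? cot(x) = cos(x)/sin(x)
Claim: cot(x) = cos(x)/sin(x).
Reasoning: cot(x) is defined as 1/tan(x) = 1/(sin(x)/cos(x)) = cos(x)/sin(x), wherever sin(x) ≠ 0.
So the two sides agree for every real x for which both sides are defined.

Conclusion: Yes, this is an identity.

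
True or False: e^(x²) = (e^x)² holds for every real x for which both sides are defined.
False.

Claim: e^(x²) = (e^x)².
Test a specific point where both sides are defined: x = -1.
LHS = e^(x²) ≈ 2.7183
RHS = (e^x)² ≈ 0.1353
Since 2.7183 ≠ 0.1353, the equation fails at this point, so it cannot hold for every real x for which both sides are defined.
(e^x)² = e^(2x), and 2x ≠ x² in general.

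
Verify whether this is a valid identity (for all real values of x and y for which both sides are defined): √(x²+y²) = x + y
Claim: √(x²+y²) = x + y.
Test a specific point where both sides are defined: x = -2, y = -1.
LHS = √(x²+y²) ≈ 2.2361
RHS = x + y ≈ -3.0000
Since 2.2361 ≠ -3.0000, the equation fails at this point, so it cannot hold for all real values of x and y for which both sides are defined.
(x+y)² = x² + 2xy + y², not x² + y², so the square root does not split this way.

Conclusion: No, this is NOT an identity.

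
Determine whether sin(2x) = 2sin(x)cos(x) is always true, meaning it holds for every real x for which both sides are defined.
Yes, this is an identity.

Claim: sin(2x) = 2sin(x)cos(x).
Reasoning: Put y = x in the addition formula sin(x+y) = sin(x)cos(y) + cos(x)sin(y): sin(2x) = sin(x)cos(x) + cos(x)sin(x) = 2sin(x)cos(x).
So the two sides agree for every real x for which both sides are defined.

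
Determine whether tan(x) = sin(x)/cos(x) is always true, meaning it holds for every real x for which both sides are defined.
Yes, this is an identity.

Claim: tan(x) = sin(x)/cos(x).
Reasoning: For an angle x whose terminal point on the unit circle is (cos x, sin x), tan(x) is defined as the ratio (second coordinate)/(first coordinate) = sin(x)/cos(x), wherever cos(x) ≠ 0.
So the two sides agree for every real x for which both sides are defined.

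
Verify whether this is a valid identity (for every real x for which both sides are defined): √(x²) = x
Claim: √(x²) = x.
Test a specific point where both sides are defined: x = -3.
LHS = √(x²) ≈ 3.0000
RHS = x ≈ -3.0000
Since 3.0000 ≠ -3.0000, the equation fails at this point, so it cannot hold for every real x for which both sides are defined.
√(x²) = |x|, which differs from x whenever x < 0 (both sides are defined for every real x).

Conclusion: No, this is NOT an identity.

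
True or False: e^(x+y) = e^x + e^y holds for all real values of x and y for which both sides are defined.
Claim: e^(x+y) = e^x + e^y.
Test a specific point where both sides are defined: x = 4, y = 3/2.
LHS = e^(x+y) ≈ 244.6919
RHS = e^x + e^y ≈ 59.0798
Since 244.6919 ≠ 59.0798, the equation fails at this point, so it cannot hold for all real values of x and y for which both sides are defined.
The correct rule is e^(x+y) = e^x · e^y (a product, not a sum).

Conclusion: False.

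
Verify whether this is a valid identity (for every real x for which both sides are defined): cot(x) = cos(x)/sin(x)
Yes, this is an identity.

Claim: cot(x) = cos(x)/sin(x).
Reasoning: cot(x) is defined as 1/tan(x) = 1/(sin(x)/cos(x)) = cos(x)/sin(x), wherever sin(x) ≠ 0.
So the two sides agree for every real x for which both sides are defined.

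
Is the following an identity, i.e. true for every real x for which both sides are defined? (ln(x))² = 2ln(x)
No, this is NOT an identity.

Claim: (ln(x))² = 2ln(x).
Test a specific point where both sides are defined: x = 2.
LHS = (ln(x))² ≈ 0.4805
RHS = 2ln(x) ≈ 1.3863
Since 0.4805 ≠ 1.3863, the equation fails at this point, so it cannot hold for every real x for which both sides are defined.
2ln(x) equals ln(x²), which is not the same as (ln x)².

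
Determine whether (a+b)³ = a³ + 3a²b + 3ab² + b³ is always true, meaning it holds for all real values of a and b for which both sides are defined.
Claim: (a+b)³ = a³ + 3a²b + 3ab² + b³.
Reasoning: (a+b)³ = (a+b)(a+b)² = (a+b)(a² + 2ab + b²) = a³ + 2a²b + ab² + a²b + 2ab² + b³ = a³ + 3a²b + 3ab² + b³.
So the two sides agree for all real values of a and b for which both sides are defined.

Conclusion: Yes, this is an identity.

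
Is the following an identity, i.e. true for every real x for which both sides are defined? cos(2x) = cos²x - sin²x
Claim: cos(2x) = cos²x - sin²x.
Reasoning: Put y = x in the addition formula cos(x+y) = cos(x)cos(y) - sin(x)sin(y): cos(2x) = cos²x - sin²x.
So the two sides agree for every real x for which both sides are defined.

Conclusion: Yes, this is an identity.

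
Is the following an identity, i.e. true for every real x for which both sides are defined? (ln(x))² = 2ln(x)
No, this is NOT an identity.

Claim: (ln(x))² = 2ln(x).
Test a specific point where both sides are defined: x = 3.
LHS = (ln(x))² ≈ 1.2069
RHS = 2ln(x) ≈ 2.1972
Since 1.2069 ≠ 2.1972, the equation fails at this point, so it cannot hold for every real x for which both sides are defined.
2ln(x) equals ln(x²), which is not the same as (ln x)².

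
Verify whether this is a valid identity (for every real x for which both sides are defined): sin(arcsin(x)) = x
Claim: sin(arcsin(x)) = x.
Reasoning: For -1 ≤ x ≤ 1 (where arcsin is defined), arcsin(x) is by definition an angle whose sine equals x. Taking the sine of that angle returns x. (Note the other order, arcsin(sin x) = x, is NOT an identity.)
So the two sides agree for every real x for which both sides are defined.

Conclusion: Yes, this is an identity.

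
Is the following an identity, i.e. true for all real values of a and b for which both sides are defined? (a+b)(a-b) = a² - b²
Claim: (a+b)(a-b) = a² - b².
Reasoning: Expand: (a+b)(a-b) = a² - ab + ba - b² = a² - b² (the cross terms cancel).
So the two sides agree for all real values of a and b for which both sides are defined.

Conclusion: Yes, this is an identity.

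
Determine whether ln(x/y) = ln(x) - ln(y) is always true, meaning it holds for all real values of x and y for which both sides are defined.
Yes, this is an identity.

Claim: ln(x/y) = ln(x) - ln(y).
Reasoning: Both sides are simultaneously defined only when x, y > 0. Write x = e^p, y = e^q. Then x/y = e^(p-q), so ln(x/y) = p - q = ln(x) - ln(y).
So the two sides agree for all real values of x and y for which both sides are defined.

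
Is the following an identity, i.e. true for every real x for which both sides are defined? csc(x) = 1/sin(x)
Claim: csc(x) = 1/sin(x).
Reasoning: csc(x) is by definition the reciprocal of sin(x), wherever sin(x) ≠ 0.
So the two sides agree for every real x for which both sides are defined.

Conclusion: Yes, this is an identity.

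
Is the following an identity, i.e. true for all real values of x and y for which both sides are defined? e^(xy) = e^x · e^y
Claim: e^(xy) = e^x · e^y.
Test a specific point where both sides are defined: x = 1/2, y = -2.
LHS = e^(xy) ≈ 0.3679
RHS = e^x · e^y ≈ 0.2231
Since 0.3679 ≠ 0.2231, the equation fails at this point, so it cannot hold for all real values of x and y for which both sides are defined.
e^x · e^y = e^(x+y), not e^(xy).

Conclusion: No, this is NOT an identity.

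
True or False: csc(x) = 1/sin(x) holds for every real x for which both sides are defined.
Claim: csc(x) = 1/sin(x).
Reasoning: csc(x) is by definition the reciprocal of sin(x), wherever sin(x) ≠ 0.
So the two sides agree for every real x for which both sides are defined.

Conclusion: True.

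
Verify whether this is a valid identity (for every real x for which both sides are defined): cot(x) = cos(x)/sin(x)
Claim: cot(x) = cos(x)/sin(x).
Reasoning: cot(x) is defined as 1/tan(x) = 1/(sin(x)/cos(x)) = cos(x)/sin(x), wherever sin(x) ≠ 0.
So the two sides agree for every real x for which both sides are defined.

Conclusion: Yes, this is an identity.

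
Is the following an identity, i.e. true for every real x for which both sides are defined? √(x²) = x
No, this is NOT an identity.

Claim: √(x²) = x.
Test a specific point where both sides are defined: x = -1.
LHS = √(x²) ≈ 1.0000
RHS = x ≈ -1.0000
Since 1.0000 ≠ -1.0000, the equation fails at this point, so it cannot hold for every real x for which both sides are defined.
√(x²) = |x|, which differs from x whenever x < 0 (both sides are defined for every real x).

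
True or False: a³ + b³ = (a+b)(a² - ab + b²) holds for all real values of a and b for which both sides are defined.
True.

Claim: a³ + b³ = (a+b)(a² - ab + b²).
Reasoning: Expand the right side: (a+b)(a² - ab + b²) = a³ - a²b + ab² + a²b - ab² + b³ = a³ + b³ (the middle terms cancel in pairs).
So the two sides agree for all real values of a and b for which both sides are defined.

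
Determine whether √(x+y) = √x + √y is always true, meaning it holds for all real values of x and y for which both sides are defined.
Claim: √(x+y) = √x + √y.
Test a specific point where both sides are defined: x = 5, y = 5.
LHS = √(x+y) ≈ 3.1623
RHS = √x + √y ≈ 4.4721
Since 3.1623 ≠ 4.4721, the equation fails at this point, so it cannot hold for all real values of x and y for which both sides are defined.
Squaring the right side gives x + 2√(xy) + y, not x + y.

Conclusion: No, this is NOT an identity.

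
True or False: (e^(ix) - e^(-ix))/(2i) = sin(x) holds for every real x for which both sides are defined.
Claim: (e^(ix) - e^(-ix))/(2i) = sin(x).
Reasoning: By Euler's formula e^(ix) = cos(x) + i·sin(x) and e^(-ix) = cos(x) - i·sin(x). Subtracting cancels the cosine terms: e^(ix) - e^(-ix) = 2i·sin(x); divide by 2i.
So the two sides agree for every real x for which both sides are defined.

Conclusion: True.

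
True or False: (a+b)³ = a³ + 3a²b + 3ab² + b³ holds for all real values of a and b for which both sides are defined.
Claim: (a+b)³ = a³ + 3a²b + 3ab² + b³.
Reasoning: (a+b)³ = (a+b)(a+b)² = (a+b)(a² + 2ab + b²) = a³ + 2a²b + ab² + a²b + 2ab² + b³ = a³ + 3a²b + 3ab² + b³.
So the two sides agree for all real values of a and b for which both sides are defined.

Conclusion: True.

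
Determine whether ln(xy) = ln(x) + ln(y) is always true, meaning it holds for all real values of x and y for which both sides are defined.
Yes, this is an identity.

Claim: ln(xy) = ln(x) + ln(y).
Reasoning: Both sides are simultaneously defined only when x, y > 0. Write x = e^p, y = e^q (p = ln x, q = ln y). Then xy = e^p · e^q = e^(p+q), so ln(xy) = p + q = ln(x) + ln(y).
So the two sides agree for all real values of x and y for which both sides are defined.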